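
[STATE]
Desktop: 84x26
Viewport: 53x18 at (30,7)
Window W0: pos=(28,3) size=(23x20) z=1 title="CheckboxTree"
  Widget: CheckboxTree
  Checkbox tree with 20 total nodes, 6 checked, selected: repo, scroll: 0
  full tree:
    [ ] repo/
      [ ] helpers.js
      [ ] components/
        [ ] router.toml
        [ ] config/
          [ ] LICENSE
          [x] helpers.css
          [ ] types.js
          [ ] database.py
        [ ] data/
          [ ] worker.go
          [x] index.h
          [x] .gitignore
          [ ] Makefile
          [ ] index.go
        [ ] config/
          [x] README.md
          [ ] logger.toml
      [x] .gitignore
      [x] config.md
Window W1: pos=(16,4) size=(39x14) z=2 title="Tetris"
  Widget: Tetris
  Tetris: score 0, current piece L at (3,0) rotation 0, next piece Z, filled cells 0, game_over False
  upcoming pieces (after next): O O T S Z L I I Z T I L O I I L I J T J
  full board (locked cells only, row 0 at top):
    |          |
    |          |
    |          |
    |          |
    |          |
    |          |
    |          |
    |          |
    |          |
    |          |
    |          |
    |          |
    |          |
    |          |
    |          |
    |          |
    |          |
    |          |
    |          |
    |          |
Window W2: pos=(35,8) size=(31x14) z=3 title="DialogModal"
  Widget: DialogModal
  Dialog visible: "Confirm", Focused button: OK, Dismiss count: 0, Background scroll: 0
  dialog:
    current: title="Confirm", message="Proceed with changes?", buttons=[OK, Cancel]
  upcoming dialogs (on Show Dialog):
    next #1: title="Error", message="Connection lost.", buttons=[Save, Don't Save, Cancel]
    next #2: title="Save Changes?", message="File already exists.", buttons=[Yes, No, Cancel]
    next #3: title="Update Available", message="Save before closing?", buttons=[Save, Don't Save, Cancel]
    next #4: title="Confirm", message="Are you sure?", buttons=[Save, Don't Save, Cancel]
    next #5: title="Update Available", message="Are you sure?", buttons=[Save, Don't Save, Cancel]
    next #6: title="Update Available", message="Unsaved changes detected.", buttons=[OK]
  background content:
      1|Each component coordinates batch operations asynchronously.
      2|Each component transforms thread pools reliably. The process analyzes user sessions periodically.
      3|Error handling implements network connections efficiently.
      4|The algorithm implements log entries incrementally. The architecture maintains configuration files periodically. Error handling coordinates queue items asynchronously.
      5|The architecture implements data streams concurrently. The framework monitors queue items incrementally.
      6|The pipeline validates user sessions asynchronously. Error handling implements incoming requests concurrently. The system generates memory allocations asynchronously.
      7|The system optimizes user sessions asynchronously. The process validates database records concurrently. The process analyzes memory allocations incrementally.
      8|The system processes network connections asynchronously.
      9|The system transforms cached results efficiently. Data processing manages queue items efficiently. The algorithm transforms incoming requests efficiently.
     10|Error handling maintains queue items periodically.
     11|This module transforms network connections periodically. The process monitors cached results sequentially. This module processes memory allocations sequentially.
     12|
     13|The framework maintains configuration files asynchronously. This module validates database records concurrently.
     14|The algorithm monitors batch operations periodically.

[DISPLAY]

xt:                     ┃                            
     ┏━━━━━━━━━━━━━━━━━━━━━━━━━━━━━┓                 
▓    ┃ DialogModal                 ┃                 
     ┠─────────────────────────────┨                 
     ┃Each component coordinates ba┃                 
     ┃Each component transforms thr┃                 
ore: ┃Er┌───────────────────────┐et┃                 
     ┃Th│        Confirm        │g ┃                 
     ┃Th│ Proceed with changes? │ d┃                 
     ┃Th│     [OK]  Cancel      │ s┃                 
━━━━━┃Th└───────────────────────┘es┃                 
     ┃The system processes network ┃                 
     ┃The system transforms cached ┃                 
     ┃Error handling maintains queu┃                 
    [┗━━━━━━━━━━━━━━━━━━━━━━━━━━━━━┛                 
━━━━━━━━━━━━━━━━━━━━┛                                
                                                     
                                                     


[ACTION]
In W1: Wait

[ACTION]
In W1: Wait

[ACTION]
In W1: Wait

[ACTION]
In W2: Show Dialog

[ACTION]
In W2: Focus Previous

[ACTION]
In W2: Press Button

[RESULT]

xt:                     ┃                            
     ┏━━━━━━━━━━━━━━━━━━━━━━━━━━━━━┓                 
▓    ┃ DialogModal                 ┃                 
     ┠─────────────────────────────┨                 
     ┃Each component coordinates ba┃                 
     ┃Each component transforms thr┃                 
ore: ┃Error handling implements net┃                 
     ┃The algorithm implements log ┃                 
     ┃The architecture implements d┃                 
     ┃The pipeline validates user s┃                 
━━━━━┃The system optimizes user ses┃                 
     ┃The system processes network ┃                 
     ┃The system transforms cached ┃                 
     ┃Error handling maintains queu┃                 
    [┗━━━━━━━━━━━━━━━━━━━━━━━━━━━━━┛                 
━━━━━━━━━━━━━━━━━━━━┛                                
                                                     
                                                     


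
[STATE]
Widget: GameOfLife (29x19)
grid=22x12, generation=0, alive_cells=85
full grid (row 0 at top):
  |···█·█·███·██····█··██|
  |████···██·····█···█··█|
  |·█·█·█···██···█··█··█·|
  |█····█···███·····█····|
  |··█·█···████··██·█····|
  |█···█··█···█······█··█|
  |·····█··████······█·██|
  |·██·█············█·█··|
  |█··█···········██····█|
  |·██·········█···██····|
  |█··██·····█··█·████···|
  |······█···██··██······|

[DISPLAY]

Gen: 0                       
···█·█·███·██····█··██       
████···██·····█···█··█       
·█·█·█···██···█··█··█·       
█····█···███·····█····       
··█·█···████··██·█····       
█···█··█···█······█··█       
·····█··████······█·██       
·██·█············█·█··       
█··█···········██····█       
·██·········█···██····       
█··██·····█··█·████···       
······█···██··██······       
                             
                             
                             
                             
                             
                             


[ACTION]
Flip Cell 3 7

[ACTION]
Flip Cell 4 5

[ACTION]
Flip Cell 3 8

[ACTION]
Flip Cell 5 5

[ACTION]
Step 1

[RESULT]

Gen: 1                       
·█·██·██·█··········██       
██·█···█···█·█···███·█       
···█·······█·····██···       
·███·█·█······██·██···       
·█·█········█···███···       
···█···█····█····█████       
·█·█·██·████·····██·██       
·████····██·····████·█       
█··█···········█··█···       
███·█·········█···█···       
·███······█·██····█···       
··········██··██·█····       
                             
                             
                             
                             
                             
                             


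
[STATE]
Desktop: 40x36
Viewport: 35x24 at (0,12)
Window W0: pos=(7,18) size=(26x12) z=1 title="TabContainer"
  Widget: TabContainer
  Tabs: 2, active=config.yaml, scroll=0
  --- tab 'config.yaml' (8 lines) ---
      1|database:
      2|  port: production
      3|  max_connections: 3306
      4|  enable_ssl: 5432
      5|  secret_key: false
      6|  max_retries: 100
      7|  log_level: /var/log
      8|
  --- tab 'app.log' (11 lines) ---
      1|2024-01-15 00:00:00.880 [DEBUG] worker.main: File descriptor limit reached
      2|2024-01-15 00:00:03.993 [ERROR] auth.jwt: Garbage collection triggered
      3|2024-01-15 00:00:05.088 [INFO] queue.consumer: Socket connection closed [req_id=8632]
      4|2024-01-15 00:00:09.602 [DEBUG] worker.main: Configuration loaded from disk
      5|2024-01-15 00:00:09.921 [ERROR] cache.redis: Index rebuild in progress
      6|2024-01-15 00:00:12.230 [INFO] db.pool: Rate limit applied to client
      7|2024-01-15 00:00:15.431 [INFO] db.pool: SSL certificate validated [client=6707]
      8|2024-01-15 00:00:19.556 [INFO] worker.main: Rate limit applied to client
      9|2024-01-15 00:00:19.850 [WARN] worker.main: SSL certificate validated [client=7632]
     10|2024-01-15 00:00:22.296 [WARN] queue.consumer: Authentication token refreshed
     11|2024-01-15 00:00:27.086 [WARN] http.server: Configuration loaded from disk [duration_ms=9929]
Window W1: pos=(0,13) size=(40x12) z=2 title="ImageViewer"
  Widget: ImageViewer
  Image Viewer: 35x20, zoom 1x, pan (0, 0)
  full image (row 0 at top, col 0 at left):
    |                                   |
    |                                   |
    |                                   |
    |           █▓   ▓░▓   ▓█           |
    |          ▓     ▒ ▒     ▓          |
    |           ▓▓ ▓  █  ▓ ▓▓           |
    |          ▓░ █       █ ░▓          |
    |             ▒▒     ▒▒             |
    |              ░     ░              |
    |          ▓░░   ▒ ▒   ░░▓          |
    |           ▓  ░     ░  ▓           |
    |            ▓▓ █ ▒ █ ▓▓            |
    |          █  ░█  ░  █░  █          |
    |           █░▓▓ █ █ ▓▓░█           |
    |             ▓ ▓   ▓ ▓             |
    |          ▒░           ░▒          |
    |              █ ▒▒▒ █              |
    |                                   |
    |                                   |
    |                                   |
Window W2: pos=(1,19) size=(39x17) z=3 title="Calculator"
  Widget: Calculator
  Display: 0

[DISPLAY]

                                   
┏━━━━━━━━━━━━━━━━━━━━━━━━━━━━━━━━━━
┃ ImageViewer                      
┠──────────────────────────────────
┃                                  
┃                                  
┃                                  
┃┏━━━━━━━━━━━━━━━━━━━━━━━━━━━━━━━━━
┃┃ Calculator                      
┃┠─────────────────────────────────
┃┃                                 
┃┃┌───┬───┬───┬───┐                
┗┃│ 7 │ 8 │ 9 │ ÷ │                
 ┃├───┼───┼───┼───┤                
 ┃│ 4 │ 5 │ 6 │ × │                
 ┃├───┼───┼───┼───┤                
 ┃│ 1 │ 2 │ 3 │ - │                
 ┃├───┼───┼───┼───┤                
 ┃│ 0 │ . │ = │ + │                
 ┃├───┼───┼───┼───┤                
 ┃│ C │ MC│ MR│ M+│                
 ┃└───┴───┴───┴───┘                
 ┃                                 
 ┗━━━━━━━━━━━━━━━━━━━━━━━━━━━━━━━━━


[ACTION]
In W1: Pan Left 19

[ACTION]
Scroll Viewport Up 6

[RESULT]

                                   
                                   
                                   
                                   
                                   
                                   
                                   
┏━━━━━━━━━━━━━━━━━━━━━━━━━━━━━━━━━━
┃ ImageViewer                      
┠──────────────────────────────────
┃                                  
┃                                  
┃                                  
┃┏━━━━━━━━━━━━━━━━━━━━━━━━━━━━━━━━━
┃┃ Calculator                      
┃┠─────────────────────────────────
┃┃                                 
┃┃┌───┬───┬───┬───┐                
┗┃│ 7 │ 8 │ 9 │ ÷ │                
 ┃├───┼───┼───┼───┤                
 ┃│ 4 │ 5 │ 6 │ × │                
 ┃├───┼───┼───┼───┤                
 ┃│ 1 │ 2 │ 3 │ - │                
 ┃├───┼───┼───┼───┤                


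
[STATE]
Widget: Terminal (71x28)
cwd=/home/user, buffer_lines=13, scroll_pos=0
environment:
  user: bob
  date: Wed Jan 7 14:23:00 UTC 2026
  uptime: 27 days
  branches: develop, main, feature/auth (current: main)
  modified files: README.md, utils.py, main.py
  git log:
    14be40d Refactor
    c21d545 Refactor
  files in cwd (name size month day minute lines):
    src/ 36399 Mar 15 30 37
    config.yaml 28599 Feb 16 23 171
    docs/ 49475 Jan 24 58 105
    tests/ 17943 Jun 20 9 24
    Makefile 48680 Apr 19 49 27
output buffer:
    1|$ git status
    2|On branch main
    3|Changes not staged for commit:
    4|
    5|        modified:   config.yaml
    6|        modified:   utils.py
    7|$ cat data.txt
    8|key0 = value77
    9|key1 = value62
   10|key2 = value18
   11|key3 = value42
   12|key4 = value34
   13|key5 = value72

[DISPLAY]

$ git status                                                           
On branch main                                                         
Changes not staged for commit:                                         
                                                                       
        modified:   config.yaml                                        
        modified:   utils.py                                           
$ cat data.txt                                                         
key0 = value77                                                         
key1 = value62                                                         
key2 = value18                                                         
key3 = value42                                                         
key4 = value34                                                         
key5 = value72                                                         
$ █                                                                    
                                                                       
                                                                       
                                                                       
                                                                       
                                                                       
                                                                       
                                                                       
                                                                       
                                                                       
                                                                       
                                                                       
                                                                       
                                                                       
                                                                       


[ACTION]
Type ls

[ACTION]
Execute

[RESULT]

$ git status                                                           
On branch main                                                         
Changes not staged for commit:                                         
                                                                       
        modified:   config.yaml                                        
        modified:   utils.py                                           
$ cat data.txt                                                         
key0 = value77                                                         
key1 = value62                                                         
key2 = value18                                                         
key3 = value42                                                         
key4 = value34                                                         
key5 = value72                                                         
$ ls                                                                   
src/  config.yaml  docs/  tests/  Makefile                             
$ █                                                                    
                                                                       
                                                                       
                                                                       
                                                                       
                                                                       
                                                                       
                                                                       
                                                                       
                                                                       
                                                                       
                                                                       
                                                                       


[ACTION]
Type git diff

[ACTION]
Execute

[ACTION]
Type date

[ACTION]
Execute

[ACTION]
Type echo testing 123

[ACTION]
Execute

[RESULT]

$ git status                                                           
On branch main                                                         
Changes not staged for commit:                                         
                                                                       
        modified:   config.yaml                                        
        modified:   utils.py                                           
$ cat data.txt                                                         
key0 = value77                                                         
key1 = value62                                                         
key2 = value18                                                         
key3 = value42                                                         
key4 = value34                                                         
key5 = value72                                                         
$ ls                                                                   
src/  config.yaml  docs/  tests/  Makefile                             
$ git diff                                                             
diff --git a/main.py b/main.py                                         
--- a/main.py                                                          
+++ b/main.py                                                          
@@ -1,3 +1,4 @@                                                        
+# updated                                                             
 import sys                                                            
$ date                                                                 
Wed Jan 7 14:23:00 UTC 2026                                            
$ echo testing 123                                                     
testing 123                                                            
$ █                                                                    
                                                                       


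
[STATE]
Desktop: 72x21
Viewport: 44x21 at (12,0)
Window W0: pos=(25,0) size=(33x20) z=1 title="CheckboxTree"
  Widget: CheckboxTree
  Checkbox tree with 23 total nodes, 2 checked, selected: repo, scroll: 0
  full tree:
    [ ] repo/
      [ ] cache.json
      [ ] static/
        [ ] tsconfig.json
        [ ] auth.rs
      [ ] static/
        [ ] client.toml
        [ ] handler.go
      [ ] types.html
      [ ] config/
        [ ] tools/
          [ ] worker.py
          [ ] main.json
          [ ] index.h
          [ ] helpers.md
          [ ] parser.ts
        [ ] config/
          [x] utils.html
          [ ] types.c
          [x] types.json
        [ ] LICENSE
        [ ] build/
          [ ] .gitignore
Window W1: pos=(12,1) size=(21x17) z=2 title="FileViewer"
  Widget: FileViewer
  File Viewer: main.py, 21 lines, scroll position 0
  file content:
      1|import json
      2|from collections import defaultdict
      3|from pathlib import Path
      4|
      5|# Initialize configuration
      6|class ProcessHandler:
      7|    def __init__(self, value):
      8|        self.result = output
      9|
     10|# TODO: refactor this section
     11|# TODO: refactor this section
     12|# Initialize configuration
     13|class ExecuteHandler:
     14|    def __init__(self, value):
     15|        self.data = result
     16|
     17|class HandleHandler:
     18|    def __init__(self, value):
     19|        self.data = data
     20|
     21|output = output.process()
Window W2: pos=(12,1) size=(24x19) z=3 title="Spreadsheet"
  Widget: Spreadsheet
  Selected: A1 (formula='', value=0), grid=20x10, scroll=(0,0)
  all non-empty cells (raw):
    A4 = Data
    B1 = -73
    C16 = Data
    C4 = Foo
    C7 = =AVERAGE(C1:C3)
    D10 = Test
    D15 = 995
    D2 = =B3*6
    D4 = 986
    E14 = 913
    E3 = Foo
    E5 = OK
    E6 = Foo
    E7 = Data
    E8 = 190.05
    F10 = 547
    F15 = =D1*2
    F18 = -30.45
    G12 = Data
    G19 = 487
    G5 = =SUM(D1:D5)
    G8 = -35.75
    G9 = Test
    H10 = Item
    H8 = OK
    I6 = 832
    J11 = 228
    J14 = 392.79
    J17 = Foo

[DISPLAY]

             ┏━━━━━━━━━━━━━━━━━━━━━━━━━━━━━━
┏━━━━━━━━━━━━━━━━━━━━━━┓ree                 
┃ Spreadsheet          ┃────────────────────
┠──────────────────────┨                    
┃A1:                   ┃he.json             
┃       A       B      ┃tic/                
┃----------------------┃sconfig.json        
┃  1      [0]     -73  ┃uth.rs              
┃  2        0       0  ┃tic/                
┃  3        0       0  ┃lient.toml          
┃  4 Data           0Fo┃andler.go           
┃  5        0       0  ┃es.html             
┃  6        0       0  ┃fig/                
┃  7        0       0  ┃ools/               
┃  8        0       0  ┃ worker.py          
┃  9        0       0  ┃ main.json          
┃ 10        0       0  ┃ index.h            
┃ 11        0       0  ┃ helpers.md         
┃ 12        0       0  ┃ parser.ts          
┗━━━━━━━━━━━━━━━━━━━━━━┛━━━━━━━━━━━━━━━━━━━━
                                            


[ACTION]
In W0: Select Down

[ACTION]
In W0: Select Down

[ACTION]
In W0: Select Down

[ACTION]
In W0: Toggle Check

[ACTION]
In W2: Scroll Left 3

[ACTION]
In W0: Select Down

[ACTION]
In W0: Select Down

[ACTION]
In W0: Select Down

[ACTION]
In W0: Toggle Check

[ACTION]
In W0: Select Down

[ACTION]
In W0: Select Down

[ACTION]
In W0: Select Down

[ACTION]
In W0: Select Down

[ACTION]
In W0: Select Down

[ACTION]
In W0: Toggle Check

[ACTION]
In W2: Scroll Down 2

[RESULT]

             ┏━━━━━━━━━━━━━━━━━━━━━━━━━━━━━━
┏━━━━━━━━━━━━━━━━━━━━━━┓ree                 
┃ Spreadsheet          ┃────────────────────
┠──────────────────────┨                    
┃A1:                   ┃he.json             
┃       A       B      ┃tic/                
┃----------------------┃sconfig.json        
┃  3        0       0  ┃uth.rs              
┃  4 Data           0Fo┃tic/                
┃  5        0       0  ┃lient.toml          
┃  6        0       0  ┃andler.go           
┃  7        0       0  ┃es.html             
┃  8        0       0  ┃fig/                
┃  9        0       0  ┃ools/               
┃ 10        0       0  ┃ worker.py          
┃ 11        0       0  ┃ main.json          
┃ 12        0       0  ┃ index.h            
┃ 13        0       0  ┃ helpers.md         
┃ 14        0       0  ┃ parser.ts          
┗━━━━━━━━━━━━━━━━━━━━━━┛━━━━━━━━━━━━━━━━━━━━
                                            


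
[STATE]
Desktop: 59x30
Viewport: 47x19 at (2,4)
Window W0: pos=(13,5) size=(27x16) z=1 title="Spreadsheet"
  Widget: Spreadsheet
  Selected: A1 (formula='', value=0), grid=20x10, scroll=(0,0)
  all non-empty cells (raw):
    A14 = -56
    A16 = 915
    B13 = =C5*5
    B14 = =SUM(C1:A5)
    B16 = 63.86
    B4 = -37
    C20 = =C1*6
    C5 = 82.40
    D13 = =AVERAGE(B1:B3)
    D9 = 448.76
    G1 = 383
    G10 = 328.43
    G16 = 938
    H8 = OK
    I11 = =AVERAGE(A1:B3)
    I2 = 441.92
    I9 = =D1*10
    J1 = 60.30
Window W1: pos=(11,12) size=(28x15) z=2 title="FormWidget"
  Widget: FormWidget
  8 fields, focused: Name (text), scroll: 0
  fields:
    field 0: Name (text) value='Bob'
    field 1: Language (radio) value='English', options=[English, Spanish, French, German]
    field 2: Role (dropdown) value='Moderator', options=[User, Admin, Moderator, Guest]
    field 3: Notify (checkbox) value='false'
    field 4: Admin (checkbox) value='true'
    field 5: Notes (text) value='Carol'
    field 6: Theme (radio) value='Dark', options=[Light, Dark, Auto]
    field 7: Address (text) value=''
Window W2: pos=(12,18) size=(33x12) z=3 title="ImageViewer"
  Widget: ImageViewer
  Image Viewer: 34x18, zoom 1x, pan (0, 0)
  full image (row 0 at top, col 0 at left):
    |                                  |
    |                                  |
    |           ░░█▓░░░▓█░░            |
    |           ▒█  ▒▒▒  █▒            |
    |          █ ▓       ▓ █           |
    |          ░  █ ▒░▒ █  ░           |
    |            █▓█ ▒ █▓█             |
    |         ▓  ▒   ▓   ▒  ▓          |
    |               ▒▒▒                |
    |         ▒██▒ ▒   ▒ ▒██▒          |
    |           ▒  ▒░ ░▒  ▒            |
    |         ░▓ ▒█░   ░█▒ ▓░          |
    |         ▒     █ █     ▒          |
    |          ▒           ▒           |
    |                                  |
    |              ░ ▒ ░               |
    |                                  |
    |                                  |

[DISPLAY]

                                               
           ┏━━━━━━━━━━━━━━━━━━━━━━━━━┓         
           ┃ Spreadsheet             ┃         
           ┠─────────────────────────┨         
           ┃A1:                      ┃         
           ┃       A       B       C ┃         
           ┃-------------------------┃         
           ┃  1      [0]       0     ┃         
         ┏━━━━━━━━━━━━━━━━━━━━━━━━━━┓┃         
         ┃ FormWidget               ┃┃         
         ┠──────────────────────────┨┃         
         ┃> Name:       [Bob       ]┃┃         
         ┃  Language:   (●) English ┃┃         
         ┃  Role:       [Moderator▼]┃┃         
         ┃┏━━━━━━━━━━━━━━━━━━━━━━━━━━━━━━━┓    
         ┃┃ ImageViewer                   ┃    
         ┃┠───────────────────────────────┨    
         ┃┃                               ┃    
         ┃┃                               ┃    


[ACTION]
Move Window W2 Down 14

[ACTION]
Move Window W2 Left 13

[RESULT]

                                               
           ┏━━━━━━━━━━━━━━━━━━━━━━━━━┓         
           ┃ Spreadsheet             ┃         
           ┠─────────────────────────┨         
           ┃A1:                      ┃         
           ┃       A       B       C ┃         
           ┃-------------------------┃         
           ┃  1      [0]       0     ┃         
         ┏━━━━━━━━━━━━━━━━━━━━━━━━━━┓┃         
         ┃ FormWidget               ┃┃         
         ┠──────────────────────────┨┃         
         ┃> Name:       [Bob       ]┃┃         
         ┃  Language:   (●) English ┃┃         
         ┃  Role:       [Moderator▼]┃┃         
━━━━━━━━━━━━━━━━━━━━━━━━━━━━━━┓     ┃┃         
ImageViewer                   ┃     ┃┃         
──────────────────────────────┨    ]┃┛         
                              ┃ht  (┃          
                              ┃    ]┃          


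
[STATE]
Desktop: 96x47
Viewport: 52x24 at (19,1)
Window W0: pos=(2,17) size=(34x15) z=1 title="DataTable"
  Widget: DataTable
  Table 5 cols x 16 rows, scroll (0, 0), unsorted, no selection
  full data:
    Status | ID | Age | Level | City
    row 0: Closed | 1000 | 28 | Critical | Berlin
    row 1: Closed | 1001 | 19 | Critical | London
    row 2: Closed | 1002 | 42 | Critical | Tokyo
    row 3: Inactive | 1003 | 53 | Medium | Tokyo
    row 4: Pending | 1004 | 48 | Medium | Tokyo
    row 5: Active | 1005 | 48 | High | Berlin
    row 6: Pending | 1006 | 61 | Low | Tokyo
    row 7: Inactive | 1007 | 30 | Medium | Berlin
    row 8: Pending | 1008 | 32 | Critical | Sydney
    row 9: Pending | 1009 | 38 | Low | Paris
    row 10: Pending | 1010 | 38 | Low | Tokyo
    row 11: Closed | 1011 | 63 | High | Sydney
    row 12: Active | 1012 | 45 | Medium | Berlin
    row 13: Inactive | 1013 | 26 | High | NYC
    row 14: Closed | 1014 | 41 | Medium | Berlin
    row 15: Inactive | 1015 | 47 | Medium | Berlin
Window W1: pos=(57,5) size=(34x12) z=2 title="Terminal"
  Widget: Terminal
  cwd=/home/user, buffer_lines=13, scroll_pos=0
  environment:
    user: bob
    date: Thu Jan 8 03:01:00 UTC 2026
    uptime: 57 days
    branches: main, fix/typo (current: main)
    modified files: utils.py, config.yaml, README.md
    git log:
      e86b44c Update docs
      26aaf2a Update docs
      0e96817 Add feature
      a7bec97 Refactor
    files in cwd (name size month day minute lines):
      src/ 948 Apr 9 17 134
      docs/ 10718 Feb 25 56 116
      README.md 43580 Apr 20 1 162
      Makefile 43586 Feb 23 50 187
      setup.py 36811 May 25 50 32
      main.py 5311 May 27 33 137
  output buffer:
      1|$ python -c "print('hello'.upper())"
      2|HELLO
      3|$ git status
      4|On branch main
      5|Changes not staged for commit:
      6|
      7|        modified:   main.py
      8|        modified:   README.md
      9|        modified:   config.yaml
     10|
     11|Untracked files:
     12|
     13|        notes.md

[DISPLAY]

                                                    
                                                    
                                                    
                                                    
                                      ┏━━━━━━━━━━━━━
                                      ┃ Terminal    
                                      ┠─────────────
                                      ┃$ python -c "
                                      ┃HELLO        
                                      ┃$ git status 
                                      ┃On branch mai
                                      ┃Changes not s
                                      ┃             
                                      ┃        modif
                                      ┃        modif
                                      ┗━━━━━━━━━━━━━
━━━━━━━━━━━━━━━━┓                                   
                ┃                                   
────────────────┨                                   
e│Level   │City ┃                                   
─┼────────┼─────┃                                   
 │Critical│Berli┃                                   
 │Critical│Londo┃                                   
 │Critical│Tokyo┃                                   


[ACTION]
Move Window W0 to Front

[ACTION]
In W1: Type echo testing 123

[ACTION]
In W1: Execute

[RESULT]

                                                    
                                                    
                                                    
                                                    
                                      ┏━━━━━━━━━━━━━
                                      ┃ Terminal    
                                      ┠─────────────
                                      ┃        modif
                                      ┃             
                                      ┃Untracked fil
                                      ┃             
                                      ┃        notes
                                      ┃$ echo testin
                                      ┃testing 123  
                                      ┃$ █          
                                      ┗━━━━━━━━━━━━━
━━━━━━━━━━━━━━━━┓                                   
                ┃                                   
────────────────┨                                   
e│Level   │City ┃                                   
─┼────────┼─────┃                                   
 │Critical│Berli┃                                   
 │Critical│Londo┃                                   
 │Critical│Tokyo┃                                   


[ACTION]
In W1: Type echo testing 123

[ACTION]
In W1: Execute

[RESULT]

                                                    
                                                    
                                                    
                                                    
                                      ┏━━━━━━━━━━━━━
                                      ┃ Terminal    
                                      ┠─────────────
                                      ┃Untracked fil
                                      ┃             
                                      ┃        notes
                                      ┃$ echo testin
                                      ┃testing 123  
                                      ┃$ echo testin
                                      ┃testing 123  
                                      ┃$ █          
                                      ┗━━━━━━━━━━━━━
━━━━━━━━━━━━━━━━┓                                   
                ┃                                   
────────────────┨                                   
e│Level   │City ┃                                   
─┼────────┼─────┃                                   
 │Critical│Berli┃                                   
 │Critical│Londo┃                                   
 │Critical│Tokyo┃                                   


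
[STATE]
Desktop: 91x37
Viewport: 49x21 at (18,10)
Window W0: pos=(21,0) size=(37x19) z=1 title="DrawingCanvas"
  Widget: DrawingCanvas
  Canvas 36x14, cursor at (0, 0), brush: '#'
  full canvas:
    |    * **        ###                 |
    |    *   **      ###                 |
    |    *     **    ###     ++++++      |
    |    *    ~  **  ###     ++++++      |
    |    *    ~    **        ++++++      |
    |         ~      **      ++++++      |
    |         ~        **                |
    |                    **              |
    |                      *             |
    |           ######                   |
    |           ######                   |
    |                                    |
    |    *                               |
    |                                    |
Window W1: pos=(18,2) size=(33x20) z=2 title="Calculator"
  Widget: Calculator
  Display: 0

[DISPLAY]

┃├───┼───┼───┼───┤              ┃      ┃         
┃│ 1 │ 2 │ 3 │ - │              ┃      ┃         
┃├───┼───┼───┼───┤              ┃      ┃         
┃│ 0 │ . │ = │ + │              ┃      ┃         
┃├───┼───┼───┼───┤              ┃      ┃         
┃│ C │ MC│ MR│ M+│              ┃      ┃         
┃└───┴───┴───┴───┘              ┃      ┃         
┃                               ┃      ┃         
┃                               ┃━━━━━━┛         
┃                               ┃                
┃                               ┃                
┗━━━━━━━━━━━━━━━━━━━━━━━━━━━━━━━┛                
                                                 
                                                 
                                                 
                                                 
                                                 
                                                 
                                                 
                                                 
                                                 


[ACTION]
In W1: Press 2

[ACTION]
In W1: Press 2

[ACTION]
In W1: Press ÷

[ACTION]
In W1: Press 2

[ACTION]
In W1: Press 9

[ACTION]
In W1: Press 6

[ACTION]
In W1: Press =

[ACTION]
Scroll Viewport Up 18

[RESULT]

   ┏━━━━━━━━━━━━━━━━━━━━━━━━━━━━━━━━━━━┓         
   ┃ DrawingCanvas                     ┃         
┏━━━━━━━━━━━━━━━━━━━━━━━━━━━━━━━┓──────┨         
┃ Calculator                    ┃      ┃         
┠───────────────────────────────┨      ┃         
┃                  0.07432432432┃+     ┃         
┃┌───┬───┬───┬───┐              ┃+     ┃         
┃│ 7 │ 8 │ 9 │ ÷ │              ┃+     ┃         
┃├───┼───┼───┼───┤              ┃+     ┃         
┃│ 4 │ 5 │ 6 │ × │              ┃      ┃         
┃├───┼───┼───┼───┤              ┃      ┃         
┃│ 1 │ 2 │ 3 │ - │              ┃      ┃         
┃├───┼───┼───┼───┤              ┃      ┃         
┃│ 0 │ . │ = │ + │              ┃      ┃         
┃├───┼───┼───┼───┤              ┃      ┃         
┃│ C │ MC│ MR│ M+│              ┃      ┃         
┃└───┴───┴───┴───┘              ┃      ┃         
┃                               ┃      ┃         
┃                               ┃━━━━━━┛         
┃                               ┃                
┃                               ┃                
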